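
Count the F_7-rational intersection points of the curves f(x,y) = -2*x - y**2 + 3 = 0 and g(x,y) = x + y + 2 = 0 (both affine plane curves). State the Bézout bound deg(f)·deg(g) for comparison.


Common zeros: {(3, 2), (5, 0)}; count = 2; Bézout bound = 2.

deg(f) = 2, deg(g) = 1, so Bézout bound = 2.
Scan x ∈ F_7. For each x, list the y ∈ F_7 with f(x, y) ≡ 0 and those with g(x, y) ≡ 0 (mod 7); the common zeros in that column are the intersection.
  x = 0: f ≡ 0 at y ∈ ∅; g ≡ 0 at y ∈ {5}; common: ∅.
  x = 1: f ≡ 0 at y ∈ {1, 6}; g ≡ 0 at y ∈ {4}; common: ∅.
  x = 2: f ≡ 0 at y ∈ ∅; g ≡ 0 at y ∈ {3}; common: ∅.
  x = 3: f ≡ 0 at y ∈ {2, 5}; g ≡ 0 at y ∈ {2}; common: {2}.
  x = 4: f ≡ 0 at y ∈ {3, 4}; g ≡ 0 at y ∈ {1}; common: ∅.
  x = 5: f ≡ 0 at y ∈ {0}; g ≡ 0 at y ∈ {0}; common: {0}.
  x = 6: f ≡ 0 at y ∈ ∅; g ≡ 0 at y ∈ {6}; common: ∅.
Collecting: common zeros = {(3, 2), (5, 0)}, so the count is 2.
Comparison with the Bézout bound: 2 ≤ 2 = deg(f)·deg(g), as expected for curves with no common component (the bound is attained).


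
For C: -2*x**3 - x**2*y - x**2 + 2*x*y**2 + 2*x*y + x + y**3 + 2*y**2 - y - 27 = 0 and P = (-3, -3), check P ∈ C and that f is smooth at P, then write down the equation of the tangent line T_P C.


Tangent line at P: -53*x + 35*y - 54 = 0.

Step 1: f(-3, -3) = 0, so P lies on C.
Step 2: partial derivatives
  f_x(x, y) = -6*x**2 - 2*x*y - 2*x + 2*y**2 + 2*y + 1, f_y(x, y) = -x**2 + 4*x*y + 2*x + 3*y**2 + 4*y - 1.
  f_x(P) = -53, f_y(P) = 35 (gradient nonzero, so P is smooth).
Step 3: tangent line at P: -53·(x − -3) + 35·(y − -3) = 0.
Expanding: -53*x + 35*y - 54 = 0.


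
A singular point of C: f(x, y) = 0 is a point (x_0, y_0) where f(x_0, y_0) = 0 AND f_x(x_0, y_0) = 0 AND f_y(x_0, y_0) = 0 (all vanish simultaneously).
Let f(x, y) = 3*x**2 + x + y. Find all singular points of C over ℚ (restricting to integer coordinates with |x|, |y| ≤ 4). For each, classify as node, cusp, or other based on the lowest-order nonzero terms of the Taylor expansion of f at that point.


No singular points in the scanned grid; C is smooth there.

Compute partial derivatives:
  f_x = 6*x + 1.
  f_y = 1.
f_y = 1 is a nonzero constant, so f_y never vanishes: no point (x, y) can satisfy f = f_x = f_y = 0. In particular no (x, y) ∈ {−4, ..., 4}² is singular; the curve is smooth.


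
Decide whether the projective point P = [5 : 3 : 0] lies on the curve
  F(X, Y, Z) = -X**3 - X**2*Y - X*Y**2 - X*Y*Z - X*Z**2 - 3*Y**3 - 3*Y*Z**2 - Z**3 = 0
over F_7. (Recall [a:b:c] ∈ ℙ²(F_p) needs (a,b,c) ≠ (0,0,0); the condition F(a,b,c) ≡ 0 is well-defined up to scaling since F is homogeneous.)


F(5,3,0) ≡ 3 (mod 7); P is NOT on the curve.

Evaluate F(5, 3, 0) term-by-term (mod 7).
  -X**3 ↦ -1·125·1·1 = -125
  -X**2*Y ↦ -1·25·3·1 = -75
  -X*Y**2 ↦ -1·5·9·1 = -45
  -X*Y*Z ↦ -1·5·3·0 = 0
  -X*Z**2 ↦ -1·5·1·0 = 0
  -3*Y**3 ↦ -3·1·27·1 = -81
  -3*Y*Z**2 ↦ -3·1·3·0 = 0
  -Z**3 ↦ -1·1·1·0 = 0
Sum: F(5, 3, 0) = (-125) + (-75) + (-45) + (0) + (0) + (-81) + (0) + (0) = -326.
Reducing mod 7: -326 ≡ 3 (mod 7).
Since F(a, b, c) ≡ 3 ≠ 0 (mod 7), P does NOT lie on the curve.


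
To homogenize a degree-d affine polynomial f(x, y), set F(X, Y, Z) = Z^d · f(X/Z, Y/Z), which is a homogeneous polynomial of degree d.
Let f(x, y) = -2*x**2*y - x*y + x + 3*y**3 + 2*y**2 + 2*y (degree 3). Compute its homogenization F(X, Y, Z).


F(X, Y, Z) = -2*X**2*Y - X*Y*Z + X*Z**2 + 3*Y**3 + 2*Y**2*Z + 2*Y*Z**2

deg(f) = 3.
Substitute x = X/Z, y = Y/Z into f, then multiply by Z^3.
  monomial -2·x^2·y^1 ↦ -2·X^2·Y^1·Z^0.
  monomial -1·x^1·y^1 ↦ -1·X^1·Y^1·Z^1.
  monomial 1·x^1·y^0 ↦ 1·X^1·Y^0·Z^2.
  monomial 3·x^0·y^3 ↦ 3·X^0·Y^3·Z^0.
  monomial 2·x^0·y^2 ↦ 2·X^0·Y^2·Z^1.
  monomial 2·x^0·y^1 ↦ 2·X^0·Y^1·Z^2.
Collecting: F(X, Y, Z) = -2*X**2*Y - X*Y*Z + X*Z**2 + 3*Y**3 + 2*Y**2*Z + 2*Y*Z**2.


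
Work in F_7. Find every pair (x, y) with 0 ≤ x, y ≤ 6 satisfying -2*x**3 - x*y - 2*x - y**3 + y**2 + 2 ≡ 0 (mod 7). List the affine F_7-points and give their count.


Affine F_7-points: {(0, 5), (2, 3), (2, 6), (6, 1), (6, 6)}; count = 5.

For each of the 49 pairs (x, y) ∈ F_7², evaluate f(x, y) mod 7. Record the zeros.
  x = 0: [0↦2, 1↦2, 2↦5, 3↦5, 4↦3, 5↦0, 6↦4]  zeros at y ∈ {5}
  x = 1: [0↦5, 1↦4, 2↦6, 3↦5, 4↦2, 5↦5, 6↦1]  zeros at y ∈ ∅
  x = 2: [0↦3, 1↦1, 2↦2, 3↦0, 4↦3, 5↦5, 6↦0]  zeros at y ∈ {3, 6}
  x = 3: [0↦5, 1↦2, 2↦2, 3↦6, 4↦1, 5↦2, 6↦3]  zeros at y ∈ ∅
  x = 4: [0↦6, 1↦2, 2↦1, 3↦4, 4↦5, 5↦5, 6↦5]  zeros at y ∈ ∅
  x = 5: [0↦1, 1↦3, 2↦1, 3↦3, 4↦3, 5↦2, 6↦1]  zeros at y ∈ ∅
  x = 6: [0↦6, 1↦0, 2↦4, 3↦5, 4↦4, 5↦2, 6↦0]  zeros at y ∈ {1, 6}
Collecting zeros: affine points = {(0, 5), (2, 3), (2, 6), (6, 1), (6, 6)}.
Total count |C(F_7)_aff| = 5.


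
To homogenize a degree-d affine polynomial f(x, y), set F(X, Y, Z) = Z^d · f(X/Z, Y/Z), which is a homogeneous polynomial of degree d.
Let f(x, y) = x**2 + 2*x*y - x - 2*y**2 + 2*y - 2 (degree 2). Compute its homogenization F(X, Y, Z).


F(X, Y, Z) = X**2 + 2*X*Y - X*Z - 2*Y**2 + 2*Y*Z - 2*Z**2

deg(f) = 2.
Substitute x = X/Z, y = Y/Z into f, then multiply by Z^2.
  monomial 1·x^2·y^0 ↦ 1·X^2·Y^0·Z^0.
  monomial 2·x^1·y^1 ↦ 2·X^1·Y^1·Z^0.
  monomial -1·x^1·y^0 ↦ -1·X^1·Y^0·Z^1.
  monomial -2·x^0·y^2 ↦ -2·X^0·Y^2·Z^0.
  monomial 2·x^0·y^1 ↦ 2·X^0·Y^1·Z^1.
  monomial -2·x^0·y^0 ↦ -2·X^0·Y^0·Z^2.
Collecting: F(X, Y, Z) = X**2 + 2*X*Y - X*Z - 2*Y**2 + 2*Y*Z - 2*Z**2.


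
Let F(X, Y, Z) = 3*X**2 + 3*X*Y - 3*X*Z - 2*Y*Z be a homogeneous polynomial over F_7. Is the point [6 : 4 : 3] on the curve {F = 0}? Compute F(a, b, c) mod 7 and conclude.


F(6,4,3) ≡ 4 (mod 7); P is NOT on the curve.

Evaluate F(6, 4, 3) term-by-term (mod 7).
  3*X**2 ↦ 3·36·1·1 = 108
  3*X*Y ↦ 3·6·4·1 = 72
  -3*X*Z ↦ -3·6·1·3 = -54
  -2*Y*Z ↦ -2·1·4·3 = -24
Sum: F(6, 4, 3) = (108) + (72) + (-54) + (-24) = 102.
Reducing mod 7: 102 ≡ 4 (mod 7).
Since F(a, b, c) ≡ 4 ≠ 0 (mod 7), P does NOT lie on the curve.


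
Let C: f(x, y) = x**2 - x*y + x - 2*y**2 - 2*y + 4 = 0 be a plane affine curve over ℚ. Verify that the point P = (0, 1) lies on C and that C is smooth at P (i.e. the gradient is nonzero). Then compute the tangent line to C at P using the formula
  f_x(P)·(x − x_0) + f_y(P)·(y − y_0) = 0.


Tangent line at P: 6 - 6*y = 0.

Step 1: f(0, 1) = 0, so P lies on C.
Step 2: partial derivatives
  f_x(x, y) = 2*x - y + 1, f_y(x, y) = -x - 4*y - 2.
  f_x(P) = 0, f_y(P) = -6 (gradient nonzero, so P is smooth).
Step 3: tangent line at P: 0·(x − 0) + -6·(y − 1) = 0.
Expanding: 6 - 6*y = 0.


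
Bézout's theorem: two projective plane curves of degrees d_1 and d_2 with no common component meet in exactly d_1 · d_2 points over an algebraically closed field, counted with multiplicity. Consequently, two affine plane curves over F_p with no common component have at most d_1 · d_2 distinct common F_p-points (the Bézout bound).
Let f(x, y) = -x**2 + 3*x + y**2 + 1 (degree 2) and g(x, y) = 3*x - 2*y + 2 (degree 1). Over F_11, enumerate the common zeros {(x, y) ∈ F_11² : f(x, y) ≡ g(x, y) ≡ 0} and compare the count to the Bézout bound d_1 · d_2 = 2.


Common zeros: {(5, 3), (10, 5)}; count = 2; Bézout bound = 2.

deg(f) = 2, deg(g) = 1, so Bézout bound = 2.
Scan x ∈ F_11. For each x, list the y ∈ F_11 with f(x, y) ≡ 0 and those with g(x, y) ≡ 0 (mod 11); the common zeros in that column are the intersection.
  x = 0: f ≡ 0 at y ∈ ∅; g ≡ 0 at y ∈ {1}; common: ∅.
  x = 1: f ≡ 0 at y ∈ ∅; g ≡ 0 at y ∈ {8}; common: ∅.
  x = 2: f ≡ 0 at y ∈ ∅; g ≡ 0 at y ∈ {4}; common: ∅.
  x = 3: f ≡ 0 at y ∈ ∅; g ≡ 0 at y ∈ {0}; common: ∅.
  x = 4: f ≡ 0 at y ∈ {5, 6}; g ≡ 0 at y ∈ {7}; common: ∅.
  x = 5: f ≡ 0 at y ∈ {3, 8}; g ≡ 0 at y ∈ {3}; common: {3}.
  x = 6: f ≡ 0 at y ∈ ∅; g ≡ 0 at y ∈ {10}; common: ∅.
  x = 7: f ≡ 0 at y ∈ {4, 7}; g ≡ 0 at y ∈ {6}; common: ∅.
  x = 8: f ≡ 0 at y ∈ ∅; g ≡ 0 at y ∈ {2}; common: ∅.
  x = 9: f ≡ 0 at y ∈ {3, 8}; g ≡ 0 at y ∈ {9}; common: ∅.
  x = 10: f ≡ 0 at y ∈ {5, 6}; g ≡ 0 at y ∈ {5}; common: {5}.
Collecting: common zeros = {(5, 3), (10, 5)}, so the count is 2.
Comparison with the Bézout bound: 2 ≤ 2 = deg(f)·deg(g), as expected for curves with no common component (the bound is attained).


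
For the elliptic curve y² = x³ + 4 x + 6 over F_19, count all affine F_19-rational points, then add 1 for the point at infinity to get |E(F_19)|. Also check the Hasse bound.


Affine points = {(0, 5), (0, 14), (1, 7), (1, 12), (3, 8), (3, 11), (7, 4), (7, 15), (9, 7), (9, 12), (10, 1), (10, 18), (16, 9), (16, 10), (17, 3), (17, 16), (18, 1), (18, 18)}; affine count = 18; |E(F_19)| = 19.

Discriminant check: Δ ∝ 4a³ + 27b² = 4·4³ + 27·6² = 4·64 + 27·36 ≡ 12 (mod 19). Nonzero ⇒ E is nonsingular.
For each x ∈ F_19, compute rhs = x³ + 4·x + 6 mod 19, then count y ∈ F_19 with y² ≡ rhs.
  x = 0: rhs = 6, matching y values: 5, 14 (2 points).
  x = 1: rhs = 11, matching y values: 7, 12 (2 points).
  x = 2: rhs = 3, matching y values: none (0 points).
  x = 3: rhs = 7, matching y values: 8, 11 (2 points).
  x = 4: rhs = 10, matching y values: none (0 points).
  x = 5: rhs = 18, matching y values: none (0 points).
  x = 6: rhs = 18, matching y values: none (0 points).
  x = 7: rhs = 16, matching y values: 4, 15 (2 points).
  x = 8: rhs = 18, matching y values: none (0 points).
  x = 9: rhs = 11, matching y values: 7, 12 (2 points).
  x = 10: rhs = 1, matching y values: 1, 18 (2 points).
  x = 11: rhs = 13, matching y values: none (0 points).
  x = 12: rhs = 15, matching y values: none (0 points).
  x = 13: rhs = 13, matching y values: none (0 points).
  x = 14: rhs = 13, matching y values: none (0 points).
  x = 15: rhs = 2, matching y values: none (0 points).
  x = 16: rhs = 5, matching y values: 9, 10 (2 points).
  x = 17: rhs = 9, matching y values: 3, 16 (2 points).
  x = 18: rhs = 1, matching y values: 1, 18 (2 points).
Total affine count: 18.
Full point count |E(F_19)| = 18 + 1 = 19.
Hasse bound: |19 − (19+1)| = |-1| = 1 ≤ 2√19 ≈ 8.7178 ✓.


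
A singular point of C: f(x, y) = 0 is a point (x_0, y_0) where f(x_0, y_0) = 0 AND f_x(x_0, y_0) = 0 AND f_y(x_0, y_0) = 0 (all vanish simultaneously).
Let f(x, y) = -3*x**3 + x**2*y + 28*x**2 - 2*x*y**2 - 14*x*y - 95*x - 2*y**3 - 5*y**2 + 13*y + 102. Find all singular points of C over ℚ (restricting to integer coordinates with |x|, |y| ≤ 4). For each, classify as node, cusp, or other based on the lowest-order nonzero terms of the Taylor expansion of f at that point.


Singular points: {(3, -2)}; classification: node.

Compute partial derivatives:
  f_x = -9*x**2 + 2*x*y + 56*x - 2*y**2 - 14*y - 95.
  f_y = x**2 - 4*x*y - 14*x - 6*y**2 - 10*y + 13.
Scan x_0 ∈ {−4, ..., 4}. For each x_0, f_y(x_0, y) is a polynomial in y; find its integer roots y ∈ {−4, ..., 4}, then test f_x and f at those candidates.
  x = -4: f_y(-4, y) = -6*y**2 + 6*y + 85; no integer root y with |y| ≤ 4.
  x = -3: f_y(-3, y) = -6*y**2 + 2*y + 64; no integer root y with |y| ≤ 4.
  x = -2: f_y(-2, y) = -6*y**2 - 2*y + 45; no integer root y with |y| ≤ 4.
  x = -1: f_y(-1, y) = -6*y**2 - 6*y + 28; no integer root y with |y| ≤ 4.
  x = 0: f_y(0, y) = -6*y**2 - 10*y + 13; no integer root y with |y| ≤ 4.
  x = 1: f_y(1, y) = -6*y**2 - 14*y; vanishes at y ∈ {0}. (1, 0): f_x = -48 ≠ 0.
  x = 2: f_y(2, y) = -6*y**2 - 18*y - 11; no integer root y with |y| ≤ 4.
  x = 3: f_y(3, y) = -6*y**2 - 22*y - 20; vanishes at y ∈ {-2}. (3, -2): f_x = 0, f = 0 — SINGULAR.
  x = 4: f_y(4, y) = -6*y**2 - 26*y - 27; no integer root y with |y| ≤ 4.
Only singular point on the grid: (3, -2).
Classify: substitute x = 3 + u, y = -2 + v and expand: f = -3*u**3 + u**2*v - u**2 - 2*u*v**2 - 2*v**3 + v**2.
No constant or linear terms (consistent with a singular point). Quadratic part: -u**2 + v**2. Cubic part: -3*u**3 + u**2*v - 2*u*v**2 - 2*v**3.
The quadratic part v**2 - u**2 = (v − u)(v + u) splits into two distinct linear factors, so there are two distinct tangent lines y − -2 = ±(x − 3) — this is a node (ordinary double point).
Classification: node.


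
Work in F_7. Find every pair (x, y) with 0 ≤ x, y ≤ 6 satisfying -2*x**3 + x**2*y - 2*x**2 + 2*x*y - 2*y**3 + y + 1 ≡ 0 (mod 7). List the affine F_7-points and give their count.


Affine F_7-points: {(0, 1), (2, 2), (3, 3), (4, 6), (5, 3)}; count = 5.

For each of the 49 pairs (x, y) ∈ F_7², evaluate f(x, y) mod 7. Record the zeros.
  x = 0: [0↦1, 1↦0, 2↦1, 3↦6, 4↦3, 5↦1, 6↦2]  zeros at y ∈ {1}
  x = 1: [0↦4, 1↦6, 2↦3, 3↦4, 4↦4, 5↦5, 6↦2]  zeros at y ∈ ∅
  x = 2: [0↦5, 1↦5, 2↦0, 3↦6, 4↦4, 5↦3, 6↦5]  zeros at y ∈ {2}
  x = 3: [0↦6, 1↦6, 2↦1, 3↦0, 4↦5, 5↦4, 6↦6]  zeros at y ∈ {3}
  x = 4: [0↦2, 1↦4, 2↦1, 3↦2, 4↦2, 5↦3, 6↦0]  zeros at y ∈ {6}
  x = 5: [0↦2, 1↦1, 2↦2, 3↦0, 4↦4, 5↦2, 6↦3]  zeros at y ∈ {3}
  x = 6: [0↦1, 1↦6, 2↦6, 3↦3, 4↦6, 5↦3, 6↦3]  zeros at y ∈ ∅
Collecting zeros: affine points = {(0, 1), (2, 2), (3, 3), (4, 6), (5, 3)}.
Total count |C(F_7)_aff| = 5.


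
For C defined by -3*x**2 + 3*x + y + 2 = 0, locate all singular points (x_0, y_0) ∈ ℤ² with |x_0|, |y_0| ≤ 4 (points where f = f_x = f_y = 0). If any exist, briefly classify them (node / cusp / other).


No singular points in the scanned grid; C is smooth there.

Compute partial derivatives:
  f_x = 3 - 6*x.
  f_y = 1.
f_y = 1 is a nonzero constant, so f_y never vanishes: no point (x, y) can satisfy f = f_x = f_y = 0. In particular no (x, y) ∈ {−4, ..., 4}² is singular; the curve is smooth.


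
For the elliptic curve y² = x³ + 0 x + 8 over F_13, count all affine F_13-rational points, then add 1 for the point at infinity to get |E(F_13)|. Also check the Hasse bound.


Affine points = {(1, 3), (1, 10), (2, 4), (2, 9), (3, 3), (3, 10), (5, 4), (5, 9), (6, 4), (6, 9), (7, 0), (8, 0), (9, 3), (9, 10), (11, 0)}; affine count = 15; |E(F_13)| = 16.

Discriminant check: Δ ∝ 4a³ + 27b² = 4·0³ + 27·8² = 4·0 + 27·64 ≡ 12 (mod 13). Nonzero ⇒ E is nonsingular.
For each x ∈ F_13, compute rhs = x³ + 0·x + 8 mod 13, then count y ∈ F_13 with y² ≡ rhs.
  x = 0: rhs = 8, matching y values: none (0 points).
  x = 1: rhs = 9, matching y values: 3, 10 (2 points).
  x = 2: rhs = 3, matching y values: 4, 9 (2 points).
  x = 3: rhs = 9, matching y values: 3, 10 (2 points).
  x = 4: rhs = 7, matching y values: none (0 points).
  x = 5: rhs = 3, matching y values: 4, 9 (2 points).
  x = 6: rhs = 3, matching y values: 4, 9 (2 points).
  x = 7: rhs = 0, matching y values: 0 (1 points).
  x = 8: rhs = 0, matching y values: 0 (1 points).
  x = 9: rhs = 9, matching y values: 3, 10 (2 points).
  x = 10: rhs = 7, matching y values: none (0 points).
  x = 11: rhs = 0, matching y values: 0 (1 points).
  x = 12: rhs = 7, matching y values: none (0 points).
Total affine count: 15.
Full point count |E(F_13)| = 15 + 1 = 16.
Hasse bound: |16 − (13+1)| = |2| = 2 ≤ 2√13 ≈ 7.2111 ✓.


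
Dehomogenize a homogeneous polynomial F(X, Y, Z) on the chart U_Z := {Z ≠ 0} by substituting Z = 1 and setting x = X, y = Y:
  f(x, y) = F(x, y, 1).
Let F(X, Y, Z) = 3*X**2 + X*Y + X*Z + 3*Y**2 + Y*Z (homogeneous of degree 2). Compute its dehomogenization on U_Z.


f(x, y) = 3*x**2 + x*y + x + 3*y**2 + y

On U_Z we set Z = 1. Each monomial c·X^i·Y^j·Z^k in F becomes c·x^i·y^j·1^k = c·x^i·y^j.
Substituting Z = 1: F(X, Y, 1) = 3*x**2 + x*y + x + 3*y**2 + y.
Note: deg(f) ≤ deg(F) = 2; strict inequality happens when F is divisible by Z (lost terms).


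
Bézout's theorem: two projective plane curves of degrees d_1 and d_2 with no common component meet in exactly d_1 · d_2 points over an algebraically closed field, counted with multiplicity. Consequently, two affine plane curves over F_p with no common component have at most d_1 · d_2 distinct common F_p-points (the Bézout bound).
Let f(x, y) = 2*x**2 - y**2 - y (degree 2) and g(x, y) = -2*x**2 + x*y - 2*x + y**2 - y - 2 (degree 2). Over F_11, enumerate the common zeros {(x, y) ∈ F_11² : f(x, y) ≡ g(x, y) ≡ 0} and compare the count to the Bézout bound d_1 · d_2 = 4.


Common zeros: {(0, 10)}; count = 1; Bézout bound = 4.

deg(f) = 2, deg(g) = 2, so Bézout bound = 4.
Scan x ∈ F_11. For each x, list the y ∈ F_11 with f(x, y) ≡ 0 and those with g(x, y) ≡ 0 (mod 11); the common zeros in that column are the intersection.
  x = 0: f ≡ 0 at y ∈ {0, 10}; g ≡ 0 at y ∈ {2, 10}; common: {10}.
  x = 1: f ≡ 0 at y ∈ {1, 9}; g ≡ 0 at y ∈ ∅; common: ∅.
  x = 2: f ≡ 0 at y ∈ {5}; g ≡ 0 at y ∈ ∅; common: ∅.
  x = 3: f ≡ 0 at y ∈ ∅; g ≡ 0 at y ∈ {3, 6}; common: ∅.
  x = 4: f ≡ 0 at y ∈ ∅; g ≡ 0 at y ∈ {9, 10}; common: ∅.
  x = 5: f ≡ 0 at y ∈ {2, 8}; g ≡ 0 at y ∈ {9}; common: ∅.
  x = 6: f ≡ 0 at y ∈ {2, 8}; g ≡ 0 at y ∈ ∅; common: ∅.
  x = 7: f ≡ 0 at y ∈ ∅; g ≡ 0 at y ∈ ∅; common: ∅.
  x = 8: f ≡ 0 at y ∈ ∅; g ≡ 0 at y ∈ ∅; common: ∅.
  x = 9: f ≡ 0 at y ∈ {5}; g ≡ 0 at y ∈ {7}; common: ∅.
  x = 10: f ≡ 0 at y ∈ {1, 9}; g ≡ 0 at y ∈ {6, 7}; common: ∅.
Collecting: common zeros = {(0, 10)}, so the count is 1.
Comparison with the Bézout bound: 1 ≤ 4 = deg(f)·deg(g), as expected for curves with no common component (the affine F_11-count falls short of the bound because intersections may lie at infinity, over extension fields, or carry multiplicity).


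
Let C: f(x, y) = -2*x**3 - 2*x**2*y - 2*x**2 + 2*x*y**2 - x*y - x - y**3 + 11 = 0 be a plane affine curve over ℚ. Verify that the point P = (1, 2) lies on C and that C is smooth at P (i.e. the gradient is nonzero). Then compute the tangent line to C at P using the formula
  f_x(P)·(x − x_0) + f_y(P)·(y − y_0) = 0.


Tangent line at P: -13*x - 7*y + 27 = 0.

Step 1: f(1, 2) = 0, so P lies on C.
Step 2: partial derivatives
  f_x(x, y) = -6*x**2 - 4*x*y - 4*x + 2*y**2 - y - 1, f_y(x, y) = -2*x**2 + 4*x*y - x - 3*y**2.
  f_x(P) = -13, f_y(P) = -7 (gradient nonzero, so P is smooth).
Step 3: tangent line at P: -13·(x − 1) + -7·(y − 2) = 0.
Expanding: -13*x - 7*y + 27 = 0.


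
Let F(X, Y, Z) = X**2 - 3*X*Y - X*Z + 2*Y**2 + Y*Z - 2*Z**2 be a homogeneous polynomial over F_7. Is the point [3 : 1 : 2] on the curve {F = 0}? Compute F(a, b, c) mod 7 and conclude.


F(3,1,2) ≡ 4 (mod 7); P is NOT on the curve.

Evaluate F(3, 1, 2) term-by-term (mod 7).
  X**2 ↦ 1·9·1·1 = 9
  -3*X*Y ↦ -3·3·1·1 = -9
  -X*Z ↦ -1·3·1·2 = -6
  2*Y**2 ↦ 2·1·1·1 = 2
  Y*Z ↦ 1·1·1·2 = 2
  -2*Z**2 ↦ -2·1·1·4 = -8
Sum: F(3, 1, 2) = (9) + (-9) + (-6) + (2) + (2) + (-8) = -10.
Reducing mod 7: -10 ≡ 4 (mod 7).
Since F(a, b, c) ≡ 4 ≠ 0 (mod 7), P does NOT lie on the curve.


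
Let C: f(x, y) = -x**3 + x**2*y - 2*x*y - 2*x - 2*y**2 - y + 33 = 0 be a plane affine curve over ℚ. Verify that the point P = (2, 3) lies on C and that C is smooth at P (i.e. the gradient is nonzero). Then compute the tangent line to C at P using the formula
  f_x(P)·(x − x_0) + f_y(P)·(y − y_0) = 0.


Tangent line at P: -8*x - 13*y + 55 = 0.

Step 1: f(2, 3) = 0, so P lies on C.
Step 2: partial derivatives
  f_x(x, y) = -3*x**2 + 2*x*y - 2*y - 2, f_y(x, y) = x**2 - 2*x - 4*y - 1.
  f_x(P) = -8, f_y(P) = -13 (gradient nonzero, so P is smooth).
Step 3: tangent line at P: -8·(x − 2) + -13·(y − 3) = 0.
Expanding: -8*x - 13*y + 55 = 0.


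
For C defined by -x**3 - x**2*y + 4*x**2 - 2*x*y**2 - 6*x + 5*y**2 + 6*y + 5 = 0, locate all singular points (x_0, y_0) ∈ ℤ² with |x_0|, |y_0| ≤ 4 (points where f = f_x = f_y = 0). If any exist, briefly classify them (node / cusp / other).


Singular points: {(2, -1)}; classification: node.

Compute partial derivatives:
  f_x = -3*x**2 - 2*x*y + 8*x - 2*y**2 - 6.
  f_y = -x**2 - 4*x*y + 10*y + 6.
Scan x_0 ∈ {−4, ..., 4}. For each x_0, f_y(x_0, y) is a polynomial in y; find its integer roots y ∈ {−4, ..., 4}, then test f_x and f at those candidates.
  x = -4: f_y(-4, y) = 26*y - 10; no integer root y with |y| ≤ 4.
  x = -3: f_y(-3, y) = 22*y - 3; no integer root y with |y| ≤ 4.
  x = -2: f_y(-2, y) = 18*y + 2; no integer root y with |y| ≤ 4.
  x = -1: f_y(-1, y) = 14*y + 5; no integer root y with |y| ≤ 4.
  x = 0: f_y(0, y) = 10*y + 6; no integer root y with |y| ≤ 4.
  x = 1: f_y(1, y) = 6*y + 5; no integer root y with |y| ≤ 4.
  x = 2: f_y(2, y) = 2*y + 2; vanishes at y ∈ {-1}. (2, -1): f_x = 0, f = 0 — SINGULAR.
  x = 3: f_y(3, y) = -2*y - 3; no integer root y with |y| ≤ 4.
  x = 4: f_y(4, y) = -6*y - 10; no integer root y with |y| ≤ 4.
Only singular point on the grid: (2, -1).
Classify: substitute x = 2 + u, y = -1 + v and expand: f = -u**3 - u**2*v - u**2 - 2*u*v**2 + v**2.
No constant or linear terms (consistent with a singular point). Quadratic part: -u**2 + v**2. Cubic part: -u**3 - u**2*v - 2*u*v**2.
The quadratic part v**2 - u**2 = (v − u)(v + u) splits into two distinct linear factors, so there are two distinct tangent lines y − -1 = ±(x − 2) — this is a node (ordinary double point).
Classification: node.


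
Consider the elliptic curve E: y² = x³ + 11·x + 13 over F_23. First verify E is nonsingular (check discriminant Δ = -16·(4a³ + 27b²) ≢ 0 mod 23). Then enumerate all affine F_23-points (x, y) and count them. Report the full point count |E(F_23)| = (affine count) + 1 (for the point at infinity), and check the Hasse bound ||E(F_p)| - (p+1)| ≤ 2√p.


Affine points = {(0, 6), (0, 17), (1, 5), (1, 18), (3, 2), (3, 21), (4, 11), (4, 12), (5, 3), (5, 20), (9, 6), (9, 17), (11, 4), (11, 19), (14, 6), (14, 17), (21, 11), (21, 12), (22, 1), (22, 22)}; affine count = 20; |E(F_23)| = 21.

Discriminant check: Δ ∝ 4a³ + 27b² = 4·11³ + 27·13² = 4·1331 + 27·169 ≡ 20 (mod 23). Nonzero ⇒ E is nonsingular.
For each x ∈ F_23, compute rhs = x³ + 11·x + 13 mod 23, then count y ∈ F_23 with y² ≡ rhs.
  x = 0: rhs = 13, matching y values: 6, 17 (2 points).
  x = 1: rhs = 2, matching y values: 5, 18 (2 points).
  x = 2: rhs = 20, matching y values: none (0 points).
  x = 3: rhs = 4, matching y values: 2, 21 (2 points).
  x = 4: rhs = 6, matching y values: 11, 12 (2 points).
  x = 5: rhs = 9, matching y values: 3, 20 (2 points).
  x = 6: rhs = 19, matching y values: none (0 points).
  x = 7: rhs = 19, matching y values: none (0 points).
  x = 8: rhs = 15, matching y values: none (0 points).
  x = 9: rhs = 13, matching y values: 6, 17 (2 points).
  x = 10: rhs = 19, matching y values: none (0 points).
  x = 11: rhs = 16, matching y values: 4, 19 (2 points).
  x = 12: rhs = 10, matching y values: none (0 points).
  x = 13: rhs = 7, matching y values: none (0 points).
  x = 14: rhs = 13, matching y values: 6, 17 (2 points).
  x = 15: rhs = 11, matching y values: none (0 points).
  x = 16: rhs = 7, matching y values: none (0 points).
  x = 17: rhs = 7, matching y values: none (0 points).
  x = 18: rhs = 17, matching y values: none (0 points).
  x = 19: rhs = 20, matching y values: none (0 points).
  x = 20: rhs = 22, matching y values: none (0 points).
  x = 21: rhs = 6, matching y values: 11, 12 (2 points).
  x = 22: rhs = 1, matching y values: 1, 22 (2 points).
Total affine count: 20.
Full point count |E(F_23)| = 20 + 1 = 21.
Hasse bound: |21 − (23+1)| = |-3| = 3 ≤ 2√23 ≈ 9.5917 ✓.


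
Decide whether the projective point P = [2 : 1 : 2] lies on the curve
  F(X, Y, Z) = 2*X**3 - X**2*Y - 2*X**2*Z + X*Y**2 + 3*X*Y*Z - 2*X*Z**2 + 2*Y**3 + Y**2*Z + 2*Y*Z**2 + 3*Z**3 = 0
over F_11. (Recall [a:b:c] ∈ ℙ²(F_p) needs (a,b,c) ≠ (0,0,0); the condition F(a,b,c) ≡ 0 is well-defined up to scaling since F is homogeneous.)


F(2,1,2) ≡ 8 (mod 11); P is NOT on the curve.

Evaluate F(2, 1, 2) term-by-term (mod 11).
  2*X**3 ↦ 2·8·1·1 = 16
  -X**2*Y ↦ -1·4·1·1 = -4
  -2*X**2*Z ↦ -2·4·1·2 = -16
  X*Y**2 ↦ 1·2·1·1 = 2
  3*X*Y*Z ↦ 3·2·1·2 = 12
  -2*X*Z**2 ↦ -2·2·1·4 = -16
  2*Y**3 ↦ 2·1·1·1 = 2
  Y**2*Z ↦ 1·1·1·2 = 2
  2*Y*Z**2 ↦ 2·1·1·4 = 8
  3*Z**3 ↦ 3·1·1·8 = 24
Sum: F(2, 1, 2) = (16) + (-4) + (-16) + (2) + (12) + (-16) + (2) + (2) + (8) + (24) = 30.
Reducing mod 11: 30 ≡ 8 (mod 11).
Since F(a, b, c) ≡ 8 ≠ 0 (mod 11), P does NOT lie on the curve.


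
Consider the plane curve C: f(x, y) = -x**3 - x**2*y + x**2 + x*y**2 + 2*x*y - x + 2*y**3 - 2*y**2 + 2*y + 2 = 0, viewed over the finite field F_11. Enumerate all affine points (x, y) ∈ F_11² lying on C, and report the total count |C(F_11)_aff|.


Affine F_11-points: {(0, 3), (0, 6), (1, 3), (2, 1), (2, 4), (2, 6), (3, 4), (4, 5), (4, 6), (4, 10), (7, 8), (8, 2), (8, 3)}; count = 13.

For each of the 121 pairs (x, y) ∈ F_11², evaluate f(x, y) mod 11. Record the zeros.
  x = 0: [0↦2, 1↦4, 2↦3, 3↦0, 4↦7, 5↦3, 6↦0, 7↦10, 8↦1, 9↦7, 10↦7]  zeros at y ∈ {3, 6}
  x = 1: [0↦1, 1↦5, 2↦8, 3↦0, 4↦4, 5↦10, 6↦8, 7↦10, 8↦6, 9↦8, 10↦6]  zeros at y ∈ {3}
  x = 2: [0↦7, 1↦0, 2↦5, 3↦1, 4↦0, 5↦3, 6↦0, 7↦3, 8↦2, 9↦9, 10↦3]  zeros at y ∈ {1, 4, 6}
  x = 3: [0↦3, 1↦5, 2↦10, 3↦8, 4↦0, 5↦9, 6↦3, 7↦5, 8↦5, 9↦4, 10↦3]  zeros at y ∈ {4}
  x = 4: [0↦5, 1↦3, 2↦6, 3↦4, 4↦9, 5↦0, 6↦0, 7↦10, 8↦9, 9↦9, 10↦0]  zeros at y ∈ {5, 6, 10}
  x = 5: [0↦7, 1↦10, 2↦9, 3↦5, 4↦10, 5↦3, 6↦7, 7↦1, 8↦8, 9↦7, 10↦10]  zeros at y ∈ ∅
  x = 6: [0↦3, 1↦9, 2↦2, 3↦5, 4↦8, 5↦1, 6↦7, 7↦5, 8↦7, 9↦3, 10↦5]  zeros at y ∈ ∅
  x = 7: [0↦9, 1↦5, 2↦1, 3↦9, 4↦8, 5↦10, 6↦5, 7↦5, 8↦0, 9↦2, 10↦1]  zeros at y ∈ {8}
  x = 8: [0↦8, 1↦3, 2↦0, 3↦0, 4↦4, 5↦2, 6↦6, 7↦6, 8↦3, 9↦9, 10↦3]  zeros at y ∈ {2, 3}
  x = 9: [0↦5, 1↦8, 2↦4, 3↦5, 4↦1, 5↦4, 6↦4, 7↦2, 8↦10, 9↦7, 10↦5]  zeros at y ∈ ∅
  x = 10: [0↦5, 1↦3, 2↦7, 3↦7, 4↦4, 5↦10, 6↦4, 7↦9, 8↦4, 9↦1, 10↦1]  zeros at y ∈ ∅
Collecting zeros: affine points = {(0, 3), (0, 6), (1, 3), (2, 1), (2, 4), (2, 6), (3, 4), (4, 5), (4, 6), (4, 10), (7, 8), (8, 2), (8, 3)}.
Total count |C(F_11)_aff| = 13.


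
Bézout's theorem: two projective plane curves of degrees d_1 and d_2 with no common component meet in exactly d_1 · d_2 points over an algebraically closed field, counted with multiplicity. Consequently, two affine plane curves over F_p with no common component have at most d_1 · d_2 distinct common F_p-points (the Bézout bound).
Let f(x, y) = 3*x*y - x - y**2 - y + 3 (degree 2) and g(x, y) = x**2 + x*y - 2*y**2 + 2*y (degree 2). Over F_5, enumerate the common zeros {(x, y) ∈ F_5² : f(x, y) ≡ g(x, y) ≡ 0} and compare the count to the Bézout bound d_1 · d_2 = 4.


Common zeros: ∅; count = 0; Bézout bound = 4.

deg(f) = 2, deg(g) = 2, so Bézout bound = 4.
Scan x ∈ F_5. For each x, list the y ∈ F_5 with f(x, y) ≡ 0 and those with g(x, y) ≡ 0 (mod 5); the common zeros in that column are the intersection.
  x = 0: f ≡ 0 at y ∈ ∅; g ≡ 0 at y ∈ {0, 1}; common: ∅.
  x = 1: f ≡ 0 at y ∈ ∅; g ≡ 0 at y ∈ ∅; common: ∅.
  x = 2: f ≡ 0 at y ∈ {1, 4}; g ≡ 0 at y ∈ ∅; common: ∅.
  x = 3: f ≡ 0 at y ∈ {0, 3}; g ≡ 0 at y ∈ ∅; common: ∅.
  x = 4: f ≡ 0 at y ∈ ∅; g ≡ 0 at y ∈ {1, 2}; common: ∅.
Collecting: common zeros = ∅, so the count is 0.
Comparison with the Bézout bound: 0 ≤ 4 = deg(f)·deg(g), as expected for curves with no common component (the affine F_5-count falls short of the bound because intersections may lie at infinity, over extension fields, or carry multiplicity).


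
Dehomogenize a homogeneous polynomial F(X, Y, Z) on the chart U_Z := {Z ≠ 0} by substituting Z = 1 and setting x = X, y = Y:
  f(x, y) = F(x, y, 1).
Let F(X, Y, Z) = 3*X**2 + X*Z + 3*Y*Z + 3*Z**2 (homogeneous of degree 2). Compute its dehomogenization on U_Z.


f(x, y) = 3*x**2 + x + 3*y + 3

On U_Z we set Z = 1. Each monomial c·X^i·Y^j·Z^k in F becomes c·x^i·y^j·1^k = c·x^i·y^j.
Substituting Z = 1: F(X, Y, 1) = 3*x**2 + x + 3*y + 3.
Note: deg(f) ≤ deg(F) = 2; strict inequality happens when F is divisible by Z (lost terms).


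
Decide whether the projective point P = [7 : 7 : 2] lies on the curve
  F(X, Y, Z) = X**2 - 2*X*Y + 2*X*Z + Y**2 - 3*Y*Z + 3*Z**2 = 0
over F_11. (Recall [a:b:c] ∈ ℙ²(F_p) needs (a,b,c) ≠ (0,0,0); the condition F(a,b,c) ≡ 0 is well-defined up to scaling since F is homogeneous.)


F(7,7,2) ≡ 9 (mod 11); P is NOT on the curve.

Evaluate F(7, 7, 2) term-by-term (mod 11).
  X**2 ↦ 1·49·1·1 = 49
  -2*X*Y ↦ -2·7·7·1 = -98
  2*X*Z ↦ 2·7·1·2 = 28
  Y**2 ↦ 1·1·49·1 = 49
  -3*Y*Z ↦ -3·1·7·2 = -42
  3*Z**2 ↦ 3·1·1·4 = 12
Sum: F(7, 7, 2) = (49) + (-98) + (28) + (49) + (-42) + (12) = -2.
Reducing mod 11: -2 ≡ 9 (mod 11).
Since F(a, b, c) ≡ 9 ≠ 0 (mod 11), P does NOT lie on the curve.


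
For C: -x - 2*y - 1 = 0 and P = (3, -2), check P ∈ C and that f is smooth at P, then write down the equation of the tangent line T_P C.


Tangent line at P: -x - 2*y - 1 = 0.

Step 1: f(3, -2) = 0, so P lies on C.
Step 2: partial derivatives
  f_x(x, y) = -1, f_y(x, y) = -2.
  f_x(P) = -1, f_y(P) = -2 (gradient nonzero, so P is smooth).
Step 3: tangent line at P: -1·(x − 3) + -2·(y − -2) = 0.
Expanding: -x - 2*y - 1 = 0.


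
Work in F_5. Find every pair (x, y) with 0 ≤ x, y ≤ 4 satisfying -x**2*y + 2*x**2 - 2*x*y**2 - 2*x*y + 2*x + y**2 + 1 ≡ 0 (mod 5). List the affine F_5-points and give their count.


Affine F_5-points: {(0, 2), (0, 3), (1, 0), (1, 2), (2, 2), (3, 0), (3, 1), (3, 2), (3, 3), (3, 4), (4, 1), (4, 2)}; count = 12.

For each of the 25 pairs (x, y) ∈ F_5², evaluate f(x, y) mod 5. Record the zeros.
  x = 0: [0↦1, 1↦2, 2↦0, 3↦0, 4↦2]  zeros at y ∈ {2, 3}
  x = 1: [0↦0, 1↦1, 2↦0, 3↦2, 4↦2]  zeros at y ∈ {0, 2}
  x = 2: [0↦3, 1↦2, 2↦0, 3↦2, 4↦3]  zeros at y ∈ {2}
  x = 3: [0↦0, 1↦0, 2↦0, 3↦0, 4↦0]  zeros at y ∈ {0, 1, 2, 3, 4}
  x = 4: [0↦1, 1↦0, 2↦0, 3↦1, 4↦3]  zeros at y ∈ {1, 2}
Collecting zeros: affine points = {(0, 2), (0, 3), (1, 0), (1, 2), (2, 2), (3, 0), (3, 1), (3, 2), (3, 3), (3, 4), (4, 1), (4, 2)}.
Total count |C(F_5)_aff| = 12.


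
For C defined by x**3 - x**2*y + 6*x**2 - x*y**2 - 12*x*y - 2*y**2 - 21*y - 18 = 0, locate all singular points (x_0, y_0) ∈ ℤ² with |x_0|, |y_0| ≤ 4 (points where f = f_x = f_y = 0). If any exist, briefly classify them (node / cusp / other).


Singular points: {(-3, -3)}; classification: cusp.

Compute partial derivatives:
  f_x = 3*x**2 - 2*x*y + 12*x - y**2 - 12*y.
  f_y = -x**2 - 2*x*y - 12*x - 4*y - 21.
Scan x_0 ∈ {−4, ..., 4}. For each x_0, f_y(x_0, y) is a polynomial in y; find its integer roots y ∈ {−4, ..., 4}, then test f_x and f at those candidates.
  x = -4: f_y(-4, y) = 4*y + 11; no integer root y with |y| ≤ 4.
  x = -3: f_y(-3, y) = 2*y + 6; vanishes at y ∈ {-3}. (-3, -3): f_x = 0, f = 0 — SINGULAR.
  x = -2: f_y(-2, y) = -1; no integer root y with |y| ≤ 4.
  x = -1: f_y(-1, y) = -2*y - 10; no integer root y with |y| ≤ 4.
  x = 0: f_y(0, y) = -4*y - 21; no integer root y with |y| ≤ 4.
  x = 1: f_y(1, y) = -6*y - 34; no integer root y with |y| ≤ 4.
  x = 2: f_y(2, y) = -8*y - 49; no integer root y with |y| ≤ 4.
  x = 3: f_y(3, y) = -10*y - 66; no integer root y with |y| ≤ 4.
  x = 4: f_y(4, y) = -12*y - 85; no integer root y with |y| ≤ 4.
Only singular point on the grid: (-3, -3).
Classify: substitute x = -3 + u, y = -3 + v and expand: f = u**3 - u**2*v - u*v**2 + v**2.
No constant or linear terms (consistent with a singular point). Quadratic part: v**2. Cubic part: u**3 - u**2*v - u*v**2.
The quadratic part v**2 is a perfect square, so there is a single (double) tangent line v = 0, i.e. y = -3. Restricting the cubic part to that line (v = 0) leaves u**3 ≠ 0, so f is not divisible by v and the branch is v² ≈ -u**3 to lowest order — this is a cusp.
Classification: cusp.


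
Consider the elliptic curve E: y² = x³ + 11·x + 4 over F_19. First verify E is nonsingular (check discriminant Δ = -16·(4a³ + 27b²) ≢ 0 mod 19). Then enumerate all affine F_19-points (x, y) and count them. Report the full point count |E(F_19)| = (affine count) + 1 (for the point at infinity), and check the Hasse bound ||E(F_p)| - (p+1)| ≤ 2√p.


Affine points = {(0, 2), (0, 17), (1, 4), (1, 15), (3, 8), (3, 11), (4, 6), (4, 13), (6, 1), (6, 18), (7, 5), (7, 14), (13, 8), (13, 11), (16, 1), (16, 18), (18, 7), (18, 12)}; affine count = 18; |E(F_19)| = 19.

Discriminant check: Δ ∝ 4a³ + 27b² = 4·11³ + 27·4² = 4·1331 + 27·16 ≡ 18 (mod 19). Nonzero ⇒ E is nonsingular.
For each x ∈ F_19, compute rhs = x³ + 11·x + 4 mod 19, then count y ∈ F_19 with y² ≡ rhs.
  x = 0: rhs = 4, matching y values: 2, 17 (2 points).
  x = 1: rhs = 16, matching y values: 4, 15 (2 points).
  x = 2: rhs = 15, matching y values: none (0 points).
  x = 3: rhs = 7, matching y values: 8, 11 (2 points).
  x = 4: rhs = 17, matching y values: 6, 13 (2 points).
  x = 5: rhs = 13, matching y values: none (0 points).
  x = 6: rhs = 1, matching y values: 1, 18 (2 points).
  x = 7: rhs = 6, matching y values: 5, 14 (2 points).
  x = 8: rhs = 15, matching y values: none (0 points).
  x = 9: rhs = 15, matching y values: none (0 points).
  x = 10: rhs = 12, matching y values: none (0 points).
  x = 11: rhs = 12, matching y values: none (0 points).
  x = 12: rhs = 2, matching y values: none (0 points).
  x = 13: rhs = 7, matching y values: 8, 11 (2 points).
  x = 14: rhs = 14, matching y values: none (0 points).
  x = 15: rhs = 10, matching y values: none (0 points).
  x = 16: rhs = 1, matching y values: 1, 18 (2 points).
  x = 17: rhs = 12, matching y values: none (0 points).
  x = 18: rhs = 11, matching y values: 7, 12 (2 points).
Total affine count: 18.
Full point count |E(F_19)| = 18 + 1 = 19.
Hasse bound: |19 − (19+1)| = |-1| = 1 ≤ 2√19 ≈ 8.7178 ✓.


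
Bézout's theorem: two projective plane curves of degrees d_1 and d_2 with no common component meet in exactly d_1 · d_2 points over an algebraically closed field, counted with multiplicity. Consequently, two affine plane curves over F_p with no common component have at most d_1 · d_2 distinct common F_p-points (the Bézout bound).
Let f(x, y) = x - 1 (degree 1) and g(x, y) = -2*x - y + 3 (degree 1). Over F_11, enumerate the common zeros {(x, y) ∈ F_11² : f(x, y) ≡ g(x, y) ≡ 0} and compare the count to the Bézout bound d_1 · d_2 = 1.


Common zeros: {(1, 1)}; count = 1; Bézout bound = 1.

deg(f) = 1, deg(g) = 1, so Bézout bound = 1.
Scan x ∈ F_11. For each x, list the y ∈ F_11 with f(x, y) ≡ 0 and those with g(x, y) ≡ 0 (mod 11); the common zeros in that column are the intersection.
  x = 0: f ≡ 0 at y ∈ ∅; g ≡ 0 at y ∈ {3}; common: ∅.
  x = 1: f ≡ 0 at y ∈ {0, 1, 2, 3, 4, 5, 6, 7, 8, 9, 10}; g ≡ 0 at y ∈ {1}; common: {1}.
  x = 2: f ≡ 0 at y ∈ ∅; g ≡ 0 at y ∈ {10}; common: ∅.
  x = 3: f ≡ 0 at y ∈ ∅; g ≡ 0 at y ∈ {8}; common: ∅.
  x = 4: f ≡ 0 at y ∈ ∅; g ≡ 0 at y ∈ {6}; common: ∅.
  x = 5: f ≡ 0 at y ∈ ∅; g ≡ 0 at y ∈ {4}; common: ∅.
  x = 6: f ≡ 0 at y ∈ ∅; g ≡ 0 at y ∈ {2}; common: ∅.
  x = 7: f ≡ 0 at y ∈ ∅; g ≡ 0 at y ∈ {0}; common: ∅.
  x = 8: f ≡ 0 at y ∈ ∅; g ≡ 0 at y ∈ {9}; common: ∅.
  x = 9: f ≡ 0 at y ∈ ∅; g ≡ 0 at y ∈ {7}; common: ∅.
  x = 10: f ≡ 0 at y ∈ ∅; g ≡ 0 at y ∈ {5}; common: ∅.
Collecting: common zeros = {(1, 1)}, so the count is 1.
Comparison with the Bézout bound: 1 ≤ 1 = deg(f)·deg(g), as expected for curves with no common component (the bound is attained).


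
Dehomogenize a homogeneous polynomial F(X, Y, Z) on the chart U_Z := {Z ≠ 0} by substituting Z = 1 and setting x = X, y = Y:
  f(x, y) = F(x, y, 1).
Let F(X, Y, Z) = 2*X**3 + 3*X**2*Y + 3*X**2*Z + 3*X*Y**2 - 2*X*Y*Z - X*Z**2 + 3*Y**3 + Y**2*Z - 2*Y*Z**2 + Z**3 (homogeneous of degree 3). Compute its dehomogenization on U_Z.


f(x, y) = 2*x**3 + 3*x**2*y + 3*x**2 + 3*x*y**2 - 2*x*y - x + 3*y**3 + y**2 - 2*y + 1

On U_Z we set Z = 1. Each monomial c·X^i·Y^j·Z^k in F becomes c·x^i·y^j·1^k = c·x^i·y^j.
Substituting Z = 1: F(X, Y, 1) = 2*x**3 + 3*x**2*y + 3*x**2 + 3*x*y**2 - 2*x*y - x + 3*y**3 + y**2 - 2*y + 1.
Note: deg(f) ≤ deg(F) = 3; strict inequality happens when F is divisible by Z (lost terms).


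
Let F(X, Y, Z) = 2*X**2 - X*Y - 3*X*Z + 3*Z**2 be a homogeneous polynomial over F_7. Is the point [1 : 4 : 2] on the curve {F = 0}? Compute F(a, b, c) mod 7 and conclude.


F(1,4,2) ≡ 4 (mod 7); P is NOT on the curve.

Evaluate F(1, 4, 2) term-by-term (mod 7).
  2*X**2 ↦ 2·1·1·1 = 2
  -X*Y ↦ -1·1·4·1 = -4
  -3*X*Z ↦ -3·1·1·2 = -6
  3*Z**2 ↦ 3·1·1·4 = 12
Sum: F(1, 4, 2) = (2) + (-4) + (-6) + (12) = 4.
Reducing mod 7: 4 ≡ 4 (mod 7).
Since F(a, b, c) ≡ 4 ≠ 0 (mod 7), P does NOT lie on the curve.


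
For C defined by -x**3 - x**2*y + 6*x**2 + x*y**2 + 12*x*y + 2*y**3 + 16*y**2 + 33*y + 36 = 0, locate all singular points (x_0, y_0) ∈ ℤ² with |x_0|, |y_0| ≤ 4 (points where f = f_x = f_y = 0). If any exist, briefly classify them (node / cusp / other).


Singular points: {(3, -3)}; classification: cusp.

Compute partial derivatives:
  f_x = -3*x**2 - 2*x*y + 12*x + y**2 + 12*y.
  f_y = -x**2 + 2*x*y + 12*x + 6*y**2 + 32*y + 33.
Scan x_0 ∈ {−4, ..., 4}. For each x_0, f_y(x_0, y) is a polynomial in y; find its integer roots y ∈ {−4, ..., 4}, then test f_x and f at those candidates.
  x = -4: f_y(-4, y) = 6*y**2 + 24*y - 31; no integer root y with |y| ≤ 4.
  x = -3: f_y(-3, y) = 6*y**2 + 26*y - 12; no integer root y with |y| ≤ 4.
  x = -2: f_y(-2, y) = 6*y**2 + 28*y + 5; no integer root y with |y| ≤ 4.
  x = -1: f_y(-1, y) = 6*y**2 + 30*y + 20; no integer root y with |y| ≤ 4.
  x = 0: f_y(0, y) = 6*y**2 + 32*y + 33; no integer root y with |y| ≤ 4.
  x = 1: f_y(1, y) = 6*y**2 + 34*y + 44; vanishes at y ∈ {-2}. (1, -2): f_x = -7 ≠ 0.
  x = 2: f_y(2, y) = 6*y**2 + 36*y + 53; no integer root y with |y| ≤ 4.
  x = 3: f_y(3, y) = 6*y**2 + 38*y + 60; vanishes at y ∈ {-3}. (3, -3): f_x = 0, f = 0 — SINGULAR.
  x = 4: f_y(4, y) = 6*y**2 + 40*y + 65; no integer root y with |y| ≤ 4.
Only singular point on the grid: (3, -3).
Classify: substitute x = 3 + u, y = -3 + v and expand: f = -u**3 - u**2*v + u*v**2 + 2*v**3 + v**2.
No constant or linear terms (consistent with a singular point). Quadratic part: v**2. Cubic part: -u**3 - u**2*v + u*v**2 + 2*v**3.
The quadratic part v**2 is a perfect square, so there is a single (double) tangent line v = 0, i.e. y = -3. Restricting the cubic part to that line (v = 0) leaves -u**3 ≠ 0, so f is not divisible by v and the branch is v² ≈ u**3 to lowest order — this is a cusp.
Classification: cusp.


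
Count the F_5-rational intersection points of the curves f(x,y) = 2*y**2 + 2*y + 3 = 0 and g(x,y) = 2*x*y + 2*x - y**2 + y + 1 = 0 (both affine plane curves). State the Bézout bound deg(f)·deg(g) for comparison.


Common zeros: {(1, 2)}; count = 1; Bézout bound = 4.

deg(f) = 2, deg(g) = 2, so Bézout bound = 4.
Scan x ∈ F_5. For each x, list the y ∈ F_5 with f(x, y) ≡ 0 and those with g(x, y) ≡ 0 (mod 5); the common zeros in that column are the intersection.
  x = 0: f ≡ 0 at y ∈ {2}; g ≡ 0 at y ∈ {3}; common: ∅.
  x = 1: f ≡ 0 at y ∈ {2}; g ≡ 0 at y ∈ {1, 2}; common: {2}.
  x = 2: f ≡ 0 at y ∈ {2}; g ≡ 0 at y ∈ {0}; common: ∅.
  x = 3: f ≡ 0 at y ∈ {2}; g ≡ 0 at y ∈ ∅; common: ∅.
  x = 4: f ≡ 0 at y ∈ {2}; g ≡ 0 at y ∈ ∅; common: ∅.
Collecting: common zeros = {(1, 2)}, so the count is 1.
Comparison with the Bézout bound: 1 ≤ 4 = deg(f)·deg(g), as expected for curves with no common component (the affine F_5-count falls short of the bound because intersections may lie at infinity, over extension fields, or carry multiplicity).
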